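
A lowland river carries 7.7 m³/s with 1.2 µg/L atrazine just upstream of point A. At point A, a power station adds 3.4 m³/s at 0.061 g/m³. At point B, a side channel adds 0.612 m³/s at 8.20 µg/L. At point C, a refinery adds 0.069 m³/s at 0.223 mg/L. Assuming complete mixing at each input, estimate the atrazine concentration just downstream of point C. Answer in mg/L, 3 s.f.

1.2 µg/L = 0.0012 mg/L.
After input A: C = (7.7·0.0012 + 3.4·0.061) / 11.1 = 0.01952 mg/L.
8.20 µg/L = 0.0082 mg/L.
After input B: C = (11.1·0.01952 + 0.612·0.0082) / 11.71 = 0.01893 mg/L.
After input C: C = (11.71·0.01893 + 0.069·0.223) / 11.78 = 0.02012 mg/L.

0.0201 mg/L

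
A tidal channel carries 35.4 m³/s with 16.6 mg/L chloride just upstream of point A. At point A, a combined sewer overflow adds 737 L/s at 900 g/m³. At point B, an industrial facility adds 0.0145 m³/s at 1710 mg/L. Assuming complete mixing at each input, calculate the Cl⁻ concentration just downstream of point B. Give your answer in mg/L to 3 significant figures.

35.3 mg/L

737 L/s = 0.737 m³/s.
After input A: C = (35.4·16.6 + 0.737·900) / 36.14 = 34.62 mg/L.
After input B: C = (36.14·34.62 + 0.0145·1710) / 36.15 = 35.29 mg/L.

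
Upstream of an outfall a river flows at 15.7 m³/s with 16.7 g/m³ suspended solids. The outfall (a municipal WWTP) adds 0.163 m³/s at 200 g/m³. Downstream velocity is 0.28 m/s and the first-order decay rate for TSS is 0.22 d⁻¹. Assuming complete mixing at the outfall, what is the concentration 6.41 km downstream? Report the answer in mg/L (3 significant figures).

17.5 mg/L

After complete mixing, C₀ = (0.163·200 + 15.7·16.7) / 15.86 = 18.58 mg/L.
Travel time t = 6410 m / 0.28 m/s = 2.289e+04 s = 0.265 d.
C = 18.58·exp(−0.22·0.265) = 18.58·0.9434 = 17.53 mg/L.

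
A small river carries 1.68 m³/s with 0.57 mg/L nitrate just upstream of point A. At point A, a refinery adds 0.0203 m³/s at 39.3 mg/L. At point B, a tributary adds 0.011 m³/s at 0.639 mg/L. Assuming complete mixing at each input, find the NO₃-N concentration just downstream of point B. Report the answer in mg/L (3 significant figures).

1.03 mg/L

After input A: C = (1.68·0.57 + 0.0203·39.3) / 1.7 = 1.032 mg/L.
After input B: C = (1.7·1.032 + 0.011·0.639) / 1.711 = 1.03 mg/L.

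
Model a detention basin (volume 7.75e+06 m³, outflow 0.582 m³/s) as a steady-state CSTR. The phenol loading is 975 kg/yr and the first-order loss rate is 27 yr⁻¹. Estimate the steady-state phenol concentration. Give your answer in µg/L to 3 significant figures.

Outflow Q = 0.582 m³/s × 3.156e+07 s/yr = 1.837e+07 m³/yr.
Steady-state CSTR mass balance: W = Q·C + k·V·C, so C = W/(Q + kV).
Q + kV = 1.837e+07 + 27·7.75e+06 = 2.276e+08 m³/yr.
C = 975/2.276e+08 = 4.284e-06 kg/m³ = 0.004284 mg/L = 4.284 µg/L.

4.28 µg/L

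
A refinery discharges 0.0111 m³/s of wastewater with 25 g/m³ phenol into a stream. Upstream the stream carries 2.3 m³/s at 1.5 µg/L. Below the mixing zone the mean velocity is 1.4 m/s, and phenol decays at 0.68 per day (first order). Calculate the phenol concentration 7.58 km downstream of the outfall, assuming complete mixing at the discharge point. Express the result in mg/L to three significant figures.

0.116 mg/L

1.5 µg/L = 0.0015 mg/L.
After complete mixing, C₀ = (0.0111·25 + 2.3·0.0015) / 2.311 = 0.1216 mg/L.
Travel time t = 7580 m / 1.4 m/s = 5414 s = 0.06267 d.
C = 0.1216·exp(−0.68·0.06267) = 0.1216·0.9583 = 0.1165 mg/L.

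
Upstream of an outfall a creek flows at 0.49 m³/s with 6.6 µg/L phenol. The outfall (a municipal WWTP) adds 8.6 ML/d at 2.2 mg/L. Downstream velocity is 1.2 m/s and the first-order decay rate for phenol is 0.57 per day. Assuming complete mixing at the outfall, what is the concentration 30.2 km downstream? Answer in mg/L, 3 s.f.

8.6 ML/d = 0.09954 m³/s.
6.6 µg/L = 0.0066 mg/L.
After complete mixing, C₀ = (0.09954·2.2 + 0.49·0.0066) / 0.5895 = 0.3769 mg/L.
Travel time t = 3.02e+04 m / 1.2 m/s = 2.517e+04 s = 0.2913 d.
C = 0.3769·exp(−0.57·0.2913) = 0.3769·0.847 = 0.3193 mg/L.

0.319 mg/L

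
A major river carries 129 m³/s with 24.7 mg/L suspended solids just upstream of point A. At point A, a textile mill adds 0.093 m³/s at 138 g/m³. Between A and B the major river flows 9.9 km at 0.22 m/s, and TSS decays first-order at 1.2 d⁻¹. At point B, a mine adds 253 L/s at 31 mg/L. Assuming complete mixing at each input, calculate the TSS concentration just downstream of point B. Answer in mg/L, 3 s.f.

13.3 mg/L

After input A: C = (129·24.7 + 0.093·138) / 129.1 = 24.78 mg/L.
Over the 9.9 km reach to input B (t = 4.5e+04 s = 0.5208 d), decay gives C = 24.78·exp(−1.2·0.5208) = 13.26 mg/L.
253 L/s = 0.253 m³/s.
After input B: C = (129.1·13.26 + 0.253·31) / 129.3 = 13.3 mg/L.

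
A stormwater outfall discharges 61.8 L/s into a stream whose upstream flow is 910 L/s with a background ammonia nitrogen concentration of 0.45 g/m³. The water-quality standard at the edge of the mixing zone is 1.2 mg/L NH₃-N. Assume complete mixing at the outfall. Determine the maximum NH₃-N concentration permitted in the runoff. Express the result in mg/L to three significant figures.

12.2 mg/L

61.8 L/s = 0.0618 m³/s.
910 L/s = 0.91 m³/s.
Mass balance: 1.2·0.9718 = 0.0618·Cₑ + 0.91·0.45.
Cₑ = (1.166 − 0.4095) / 0.0618 = 12.24 mg/L.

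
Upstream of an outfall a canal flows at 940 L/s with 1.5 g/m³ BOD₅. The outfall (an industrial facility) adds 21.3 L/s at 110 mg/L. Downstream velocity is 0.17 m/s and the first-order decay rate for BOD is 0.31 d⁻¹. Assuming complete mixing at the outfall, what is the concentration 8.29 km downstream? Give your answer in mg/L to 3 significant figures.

21.3 L/s = 0.0213 m³/s.
940 L/s = 0.94 m³/s.
After complete mixing, C₀ = (0.0213·110 + 0.94·1.5) / 0.9613 = 3.904 mg/L.
Travel time t = 8290 m / 0.17 m/s = 4.876e+04 s = 0.5644 d.
C = 3.904·exp(−0.31·0.5644) = 3.904·0.8395 = 3.277 mg/L.

3.28 mg/L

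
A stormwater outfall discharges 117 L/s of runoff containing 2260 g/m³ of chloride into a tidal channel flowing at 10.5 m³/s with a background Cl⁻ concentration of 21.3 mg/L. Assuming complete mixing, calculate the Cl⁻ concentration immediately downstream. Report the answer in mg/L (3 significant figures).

46.0 mg/L

117 L/s = 0.117 m³/s.
Conservation of mass across the mixing zone: C = (0.117·2260 + 10.5·21.3) / (0.117 + 10.5) = 488.1/10.62 = 45.97 mg/L.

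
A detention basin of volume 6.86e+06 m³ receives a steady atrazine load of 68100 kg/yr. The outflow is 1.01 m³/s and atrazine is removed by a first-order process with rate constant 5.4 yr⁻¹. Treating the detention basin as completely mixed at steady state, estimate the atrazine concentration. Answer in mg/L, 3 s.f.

Outflow Q = 1.01 m³/s × 3.156e+07 s/yr = 3.187e+07 m³/yr.
Steady-state CSTR mass balance: W = Q·C + k·V·C, so C = W/(Q + kV).
Q + kV = 3.187e+07 + 5.4·6.86e+06 = 6.892e+07 m³/yr.
C = 68100/6.892e+07 = 0.0009881 kg/m³ = 0.9881 mg/L.

0.988 mg/L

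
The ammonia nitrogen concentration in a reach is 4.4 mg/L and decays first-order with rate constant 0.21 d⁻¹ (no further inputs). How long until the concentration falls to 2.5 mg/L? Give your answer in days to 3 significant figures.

t = ln(C₀/C)/k = ln(4.4/2.5)/0.21 = 0.5653/0.21 = 2.692 d.

2.69 d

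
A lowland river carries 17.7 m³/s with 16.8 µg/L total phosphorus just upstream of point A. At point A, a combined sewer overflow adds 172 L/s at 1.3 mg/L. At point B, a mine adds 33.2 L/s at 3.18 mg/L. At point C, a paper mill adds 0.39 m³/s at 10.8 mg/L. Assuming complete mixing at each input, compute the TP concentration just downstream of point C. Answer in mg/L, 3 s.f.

0.264 mg/L

16.8 µg/L = 0.0168 mg/L.
172 L/s = 0.172 m³/s.
After input A: C = (17.7·0.0168 + 0.172·1.3) / 17.87 = 0.02915 mg/L.
33.2 L/s = 0.0332 m³/s.
After input B: C = (17.87·0.02915 + 0.0332·3.18) / 17.91 = 0.03499 mg/L.
After input C: C = (17.91·0.03499 + 0.39·10.8) / 18.3 = 0.2645 mg/L.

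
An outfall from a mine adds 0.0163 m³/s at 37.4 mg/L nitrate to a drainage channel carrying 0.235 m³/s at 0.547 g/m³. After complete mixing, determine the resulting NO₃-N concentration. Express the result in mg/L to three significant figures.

By mass balance at complete mixing, C = (0.0163·37.4 + 0.235·0.547) / (0.0163 + 0.235) = 0.7382/0.2513 = 2.937 mg/L.

2.94 mg/L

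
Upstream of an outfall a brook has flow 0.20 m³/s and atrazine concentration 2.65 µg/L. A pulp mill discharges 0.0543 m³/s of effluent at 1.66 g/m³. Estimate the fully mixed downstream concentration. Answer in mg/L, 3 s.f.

0.357 mg/L

2.65 µg/L = 0.00265 mg/L.
Flow-weighted mixing gives C = (0.0543·1.66 + 0.2·0.00265) / (0.0543 + 0.2) = 0.09067/0.2543 = 0.3565 mg/L.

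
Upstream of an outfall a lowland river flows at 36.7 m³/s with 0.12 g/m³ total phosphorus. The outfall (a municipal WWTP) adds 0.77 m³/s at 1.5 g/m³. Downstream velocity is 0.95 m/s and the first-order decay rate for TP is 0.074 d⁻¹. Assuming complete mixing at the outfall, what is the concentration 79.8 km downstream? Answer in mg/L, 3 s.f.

0.138 mg/L

After complete mixing, C₀ = (0.77·1.5 + 36.7·0.12) / 37.47 = 0.1484 mg/L.
Travel time t = 7.98e+04 m / 0.95 m/s = 8.4e+04 s = 0.9722 d.
C = 0.1484·exp(−0.074·0.9722) = 0.1484·0.9306 = 0.1381 mg/L.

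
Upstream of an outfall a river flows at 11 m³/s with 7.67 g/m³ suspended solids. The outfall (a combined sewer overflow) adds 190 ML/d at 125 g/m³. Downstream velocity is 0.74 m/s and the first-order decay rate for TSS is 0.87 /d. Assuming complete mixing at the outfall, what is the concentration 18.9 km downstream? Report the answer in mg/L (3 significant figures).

190 ML/d = 2.199 m³/s.
After complete mixing, C₀ = (2.199·125 + 11·7.67) / 13.2 = 27.22 mg/L.
Travel time t = 1.89e+04 m / 0.74 m/s = 2.554e+04 s = 0.2956 d.
C = 27.22·exp(−0.87·0.2956) = 27.22·0.7732 = 21.05 mg/L.

21.0 mg/L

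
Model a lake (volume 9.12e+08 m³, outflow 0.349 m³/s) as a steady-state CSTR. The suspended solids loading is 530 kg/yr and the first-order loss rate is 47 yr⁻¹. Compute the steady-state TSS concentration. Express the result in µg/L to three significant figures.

0.0124 µg/L

Outflow Q = 0.349 m³/s × 3.156e+07 s/yr = 1.101e+07 m³/yr.
Steady-state CSTR mass balance: W = Q·C + k·V·C, so C = W/(Q + kV).
Q + kV = 1.101e+07 + 47·9.12e+08 = 4.288e+10 m³/yr.
C = 530/4.288e+10 = 1.236e-08 kg/m³ = 1.236e-05 mg/L = 0.01236 µg/L.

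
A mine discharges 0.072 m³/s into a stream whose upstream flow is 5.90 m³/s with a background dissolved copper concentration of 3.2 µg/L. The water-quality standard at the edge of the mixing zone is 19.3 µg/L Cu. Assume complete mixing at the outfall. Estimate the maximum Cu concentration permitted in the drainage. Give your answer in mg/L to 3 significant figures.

1.34 mg/L

3.2 µg/L = 0.0032 mg/L.
19.3 µg/L = 0.0193 mg/L.
Mass balance: 0.0193·5.972 = 0.072·Cₑ + 5.9·0.0032.
Cₑ = (0.1153 − 0.01888) / 0.072 = 1.339 mg/L.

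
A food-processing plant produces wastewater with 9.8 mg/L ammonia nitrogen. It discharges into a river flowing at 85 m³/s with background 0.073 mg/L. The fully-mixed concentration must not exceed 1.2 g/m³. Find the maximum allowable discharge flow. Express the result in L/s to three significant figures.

Mass balance at complete mixing: C_std·(Q_w + Q_r) = Q_w·C_e + Q_r·C_b.
Rearranging, Q_w = Q_r·(C_std − C_b)/(C_e − C_std) = 85·(1.2 − 0.073) / (9.8 − 1.2) = 11.14 m³/s.
= 1.114e+04 L/s.

11100 L/s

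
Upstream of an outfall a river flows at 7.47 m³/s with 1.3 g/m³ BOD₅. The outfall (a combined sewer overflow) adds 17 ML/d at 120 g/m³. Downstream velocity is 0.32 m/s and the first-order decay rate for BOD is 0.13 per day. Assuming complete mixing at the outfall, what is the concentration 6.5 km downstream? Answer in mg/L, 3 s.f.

17 ML/d = 0.1968 m³/s.
After complete mixing, C₀ = (0.1968·120 + 7.47·1.3) / 7.667 = 4.346 mg/L.
Travel time t = 6500 m / 0.32 m/s = 2.031e+04 s = 0.2351 d.
C = 4.346·exp(−0.13·0.2351) = 4.346·0.9699 = 4.215 mg/L.

4.22 mg/L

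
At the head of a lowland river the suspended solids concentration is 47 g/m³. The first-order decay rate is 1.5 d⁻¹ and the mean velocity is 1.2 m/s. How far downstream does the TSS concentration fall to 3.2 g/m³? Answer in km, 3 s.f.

From C = C₀·e^(−kt), t = ln(C₀/C)/k = ln(47/3.2)/1.5 = 2.687/1.5 = 1.791 d.
Distance = v·t = 1.2 m/s × 1.548e+05 s = 1.857e+05 m = 185.7 km.

186 km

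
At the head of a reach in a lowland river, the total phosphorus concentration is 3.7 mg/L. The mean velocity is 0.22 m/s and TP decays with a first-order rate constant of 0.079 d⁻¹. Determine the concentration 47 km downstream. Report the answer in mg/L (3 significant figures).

3.04 mg/L

Travel time t = 47 km / 0.22 m/s = 4.7e+04/0.22 = 2.136e+05 s = 2.473 d.
First-order decay: C = 3.7·exp(−0.079·2.473) = 3.7·0.8226 = 3.043 mg/L.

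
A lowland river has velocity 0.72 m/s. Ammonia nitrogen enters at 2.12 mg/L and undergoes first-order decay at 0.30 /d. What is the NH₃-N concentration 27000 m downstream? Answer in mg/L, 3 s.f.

1.86 mg/L

Travel time t = 27000 m / 0.72 m/s = 2.7e+04/0.72 = 3.75e+04 s = 0.434 d.
First-order decay: C = 2.12·exp(−0.30·0.434) = 2.12·0.8779 = 1.861 mg/L.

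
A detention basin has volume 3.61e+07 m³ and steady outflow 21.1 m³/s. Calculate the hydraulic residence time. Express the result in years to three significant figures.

Q = 21.1 m³/s × 3.156e+07 s/yr = 6.659e+08 m³/yr.
Hydraulic residence time τ = V/Q = 3.61e+07/6.659e+08 = 0.05422 yr.

0.0542 yr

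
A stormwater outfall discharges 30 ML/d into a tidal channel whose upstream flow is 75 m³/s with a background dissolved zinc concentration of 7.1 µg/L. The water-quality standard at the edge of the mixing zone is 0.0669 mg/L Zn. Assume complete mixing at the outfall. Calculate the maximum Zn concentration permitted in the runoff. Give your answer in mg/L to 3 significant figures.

13.0 mg/L

30 ML/d = 0.3472 m³/s.
7.1 µg/L = 0.0071 mg/L.
Mass balance: 0.0669·75.35 = 0.3472·Cₑ + 75·0.0071.
Cₑ = (5.041 − 0.5325) / 0.3472 = 12.98 mg/L.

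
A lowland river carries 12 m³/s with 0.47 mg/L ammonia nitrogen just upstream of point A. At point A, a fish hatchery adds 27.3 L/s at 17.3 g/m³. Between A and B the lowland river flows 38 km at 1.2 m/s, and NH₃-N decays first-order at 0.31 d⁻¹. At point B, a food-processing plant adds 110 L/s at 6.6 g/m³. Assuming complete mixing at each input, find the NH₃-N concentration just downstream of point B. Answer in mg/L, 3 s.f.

27.3 L/s = 0.0273 m³/s.
After input A: C = (12·0.47 + 0.0273·17.3) / 12.03 = 0.5082 mg/L.
Over the 38 km reach to input B (t = 3.167e+04 s = 0.3665 d), decay gives C = 0.5082·exp(−0.31·0.3665) = 0.4536 mg/L.
110 L/s = 0.11 m³/s.
After input B: C = (12.03·0.4536 + 0.11·6.6) / 12.14 = 0.5093 mg/L.

0.509 mg/L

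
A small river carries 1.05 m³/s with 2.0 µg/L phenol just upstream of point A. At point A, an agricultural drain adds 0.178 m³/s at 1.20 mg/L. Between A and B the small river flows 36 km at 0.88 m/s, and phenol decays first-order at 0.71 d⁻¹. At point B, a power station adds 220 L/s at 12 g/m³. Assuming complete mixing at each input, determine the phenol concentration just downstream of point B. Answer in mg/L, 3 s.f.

1.93 mg/L

2.0 µg/L = 0.002 mg/L.
After input A: C = (1.05·0.002 + 0.178·1.2) / 1.228 = 0.1757 mg/L.
Over the 36 km reach to input B (t = 4.091e+04 s = 0.4735 d), decay gives C = 0.1757·exp(−0.71·0.4735) = 0.1255 mg/L.
220 L/s = 0.22 m³/s.
After input B: C = (1.228·0.1255 + 0.22·12) / 1.448 = 1.93 mg/L.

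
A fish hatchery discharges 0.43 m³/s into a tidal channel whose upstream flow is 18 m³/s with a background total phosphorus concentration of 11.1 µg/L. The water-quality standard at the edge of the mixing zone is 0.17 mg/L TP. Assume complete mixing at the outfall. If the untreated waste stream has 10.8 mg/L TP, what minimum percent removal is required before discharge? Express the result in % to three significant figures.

36.8 %

11.1 µg/L = 0.0111 mg/L.
Mass balance: 0.17·18.43 = 0.43·Cₑ + 18·0.0111.
Cₑ = (3.133 − 0.1998) / 0.43 = 6.822 mg/L.
Required removal = 1 − 6.822/10.8 = 36.84 %.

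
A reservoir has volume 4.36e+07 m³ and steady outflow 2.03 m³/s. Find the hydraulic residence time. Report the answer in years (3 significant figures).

0.681 yr

Q = 2.03 m³/s × 3.156e+07 s/yr = 6.406e+07 m³/yr.
Hydraulic residence time τ = V/Q = 4.36e+07/6.406e+07 = 0.6806 yr.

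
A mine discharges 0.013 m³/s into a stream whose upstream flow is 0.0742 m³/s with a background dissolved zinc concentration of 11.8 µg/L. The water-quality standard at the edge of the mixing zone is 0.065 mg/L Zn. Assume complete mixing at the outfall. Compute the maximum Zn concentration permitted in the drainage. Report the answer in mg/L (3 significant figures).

11.8 µg/L = 0.0118 mg/L.
Mass balance: 0.065·0.0872 = 0.013·Cₑ + 0.0742·0.0118.
Cₑ = (0.005668 − 0.0008756) / 0.013 = 0.3686 mg/L.

0.369 mg/L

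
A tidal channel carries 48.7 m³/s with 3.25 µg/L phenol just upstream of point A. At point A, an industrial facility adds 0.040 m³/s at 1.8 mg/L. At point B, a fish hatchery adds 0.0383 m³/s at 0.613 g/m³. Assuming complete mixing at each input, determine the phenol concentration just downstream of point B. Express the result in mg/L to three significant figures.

3.25 µg/L = 0.00325 mg/L.
After input A: C = (48.7·0.00325 + 0.04·1.8) / 48.74 = 0.004725 mg/L.
After input B: C = (48.74·0.004725 + 0.0383·0.613) / 48.78 = 0.005202 mg/L.

0.00520 mg/L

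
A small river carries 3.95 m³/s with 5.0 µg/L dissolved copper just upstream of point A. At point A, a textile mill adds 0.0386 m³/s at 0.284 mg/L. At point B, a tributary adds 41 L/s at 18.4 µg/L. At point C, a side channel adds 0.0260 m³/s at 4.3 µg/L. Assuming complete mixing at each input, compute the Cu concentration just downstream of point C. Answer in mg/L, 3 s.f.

0.00779 mg/L

5.0 µg/L = 0.005 mg/L.
After input A: C = (3.95·0.005 + 0.0386·0.284) / 3.989 = 0.0077 mg/L.
41 L/s = 0.041 m³/s.
18.4 µg/L = 0.0184 mg/L.
After input B: C = (3.989·0.0077 + 0.041·0.0184) / 4.03 = 0.007809 mg/L.
4.3 µg/L = 0.0043 mg/L.
After input C: C = (4.03·0.007809 + 0.026·0.0043) / 4.056 = 0.007786 mg/L.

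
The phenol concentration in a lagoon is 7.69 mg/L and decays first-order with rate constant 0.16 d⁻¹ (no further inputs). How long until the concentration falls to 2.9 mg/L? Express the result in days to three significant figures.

t = ln(C₀/C)/k = ln(7.69/2.9)/0.16 = 0.9752/0.16 = 6.095 d.

6.10 d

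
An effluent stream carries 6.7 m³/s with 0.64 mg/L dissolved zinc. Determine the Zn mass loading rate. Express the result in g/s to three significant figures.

4.29 g/s

Mass flux = Q·C = 6.7 m³/s × 0.64 g/m³ = 4.288 g/s.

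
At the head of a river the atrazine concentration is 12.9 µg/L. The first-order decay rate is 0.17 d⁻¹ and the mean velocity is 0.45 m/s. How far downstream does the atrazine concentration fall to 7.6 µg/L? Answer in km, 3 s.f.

From C = C₀·e^(−kt), t = ln(C₀/C)/k = ln(12.9/7.6)/0.17 = 0.5291/0.17 = 3.112 d.
Distance = v·t = 0.45 m/s × 2.689e+05 s = 1.21e+05 m = 121 km.

121 km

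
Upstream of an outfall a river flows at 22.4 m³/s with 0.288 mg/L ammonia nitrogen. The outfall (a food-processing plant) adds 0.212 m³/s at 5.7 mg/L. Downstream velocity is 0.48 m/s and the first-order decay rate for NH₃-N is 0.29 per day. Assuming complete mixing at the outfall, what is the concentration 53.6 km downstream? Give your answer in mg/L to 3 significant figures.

After complete mixing, C₀ = (0.212·5.7 + 22.4·0.288) / 22.61 = 0.3387 mg/L.
Travel time t = 5.36e+04 m / 0.48 m/s = 1.117e+05 s = 1.292 d.
C = 0.3387·exp(−0.29·1.292) = 0.3387·0.6874 = 0.2329 mg/L.

0.233 mg/L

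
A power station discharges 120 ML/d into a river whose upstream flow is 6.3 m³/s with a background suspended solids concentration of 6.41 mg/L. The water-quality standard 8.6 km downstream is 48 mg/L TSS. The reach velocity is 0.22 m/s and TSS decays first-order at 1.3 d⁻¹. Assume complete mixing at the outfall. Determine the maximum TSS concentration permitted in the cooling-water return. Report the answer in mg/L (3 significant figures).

449 mg/L

120 ML/d = 1.389 m³/s.
Travel time to the compliance point: t = 8600/0.22 = 3.909e+04 s = 0.4524 d; decay factor exp(−1.3·0.4524) = 0.5553.
So the concentration just after mixing may be at most 48/0.5553 = 86.43 mg/L.
Mass balance: 86.43·7.689 = 1.389·Cₑ + 6.3·6.41.
Cₑ = (664.6 − 40.38) / 1.389 = 449.4 mg/L.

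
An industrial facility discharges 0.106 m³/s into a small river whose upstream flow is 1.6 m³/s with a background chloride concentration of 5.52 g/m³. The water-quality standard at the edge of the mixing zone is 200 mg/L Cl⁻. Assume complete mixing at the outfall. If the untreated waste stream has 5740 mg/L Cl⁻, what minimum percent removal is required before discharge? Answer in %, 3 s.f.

Mass balance: 200·1.706 = 0.106·Cₑ + 1.6·5.52.
Cₑ = (341.2 − 8.832) / 0.106 = 3136 mg/L.
Required removal = 1 − 3136/5740 = 45.37 %.

45.4 %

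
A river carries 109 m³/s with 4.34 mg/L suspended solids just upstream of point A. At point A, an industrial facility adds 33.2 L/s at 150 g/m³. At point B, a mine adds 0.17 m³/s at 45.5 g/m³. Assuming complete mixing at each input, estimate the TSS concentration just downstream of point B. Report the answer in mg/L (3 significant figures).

4.45 mg/L

33.2 L/s = 0.0332 m³/s.
After input A: C = (109·4.34 + 0.0332·150) / 109 = 4.384 mg/L.
After input B: C = (109·4.384 + 0.17·45.5) / 109.2 = 4.448 mg/L.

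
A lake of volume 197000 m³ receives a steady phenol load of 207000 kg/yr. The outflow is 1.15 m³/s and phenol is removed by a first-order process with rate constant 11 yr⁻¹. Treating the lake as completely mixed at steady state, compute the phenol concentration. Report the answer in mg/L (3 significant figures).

Outflow Q = 1.15 m³/s × 3.156e+07 s/yr = 3.629e+07 m³/yr.
Steady-state CSTR mass balance: W = Q·C + k·V·C, so C = W/(Q + kV).
Q + kV = 3.629e+07 + 11·197000 = 3.846e+07 m³/yr.
C = 207000/3.846e+07 = 0.005382 kg/m³ = 5.382 mg/L.

5.38 mg/L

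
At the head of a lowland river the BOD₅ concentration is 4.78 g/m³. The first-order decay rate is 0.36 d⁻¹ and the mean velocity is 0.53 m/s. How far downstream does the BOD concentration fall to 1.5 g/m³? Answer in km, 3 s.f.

From C = C₀·e^(−kt), t = ln(C₀/C)/k = ln(4.78/1.5)/0.36 = 1.159/0.36 = 3.219 d.
Distance = v·t = 0.53 m/s × 2.782e+05 s = 1.474e+05 m = 147.4 km.

147 km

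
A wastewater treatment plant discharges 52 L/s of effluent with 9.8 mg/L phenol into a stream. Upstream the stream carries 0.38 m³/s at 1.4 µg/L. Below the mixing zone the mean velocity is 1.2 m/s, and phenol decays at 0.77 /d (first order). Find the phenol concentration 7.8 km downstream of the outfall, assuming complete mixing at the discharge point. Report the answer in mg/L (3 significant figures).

52 L/s = 0.052 m³/s.
1.4 µg/L = 0.0014 mg/L.
After complete mixing, C₀ = (0.052·9.8 + 0.38·0.0014) / 0.432 = 1.181 mg/L.
Travel time t = 7800 m / 1.2 m/s = 6500 s = 0.07523 d.
C = 1.181·exp(−0.77·0.07523) = 1.181·0.9437 = 1.114 mg/L.

1.11 mg/L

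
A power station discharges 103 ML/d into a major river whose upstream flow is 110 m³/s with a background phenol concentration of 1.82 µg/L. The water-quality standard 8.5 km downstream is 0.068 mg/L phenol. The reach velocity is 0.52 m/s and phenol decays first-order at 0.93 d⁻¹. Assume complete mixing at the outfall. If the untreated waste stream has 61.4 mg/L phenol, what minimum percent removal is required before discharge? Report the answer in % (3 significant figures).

103 ML/d = 1.192 m³/s.
1.82 µg/L = 0.00182 mg/L.
Travel time to the compliance point: t = 8500/0.52 = 1.635e+04 s = 0.1892 d; decay factor exp(−0.93·0.1892) = 0.8387.
So the concentration just after mixing may be at most 0.068/0.8387 = 0.08108 mg/L.
Mass balance: 0.08108·111.2 = 1.192·Cₑ + 110·0.00182.
Cₑ = (9.016 − 0.2002) / 1.192 = 7.395 mg/L.
Required removal = 1 − 7.395/61.4 = 87.96 %.

88.0 %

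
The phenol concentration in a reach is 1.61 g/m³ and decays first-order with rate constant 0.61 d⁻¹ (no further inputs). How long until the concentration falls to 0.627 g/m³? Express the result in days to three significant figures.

1.55 d

t = ln(C₀/C)/k = ln(1.61/0.627)/0.61 = 0.943/0.61 = 1.546 d.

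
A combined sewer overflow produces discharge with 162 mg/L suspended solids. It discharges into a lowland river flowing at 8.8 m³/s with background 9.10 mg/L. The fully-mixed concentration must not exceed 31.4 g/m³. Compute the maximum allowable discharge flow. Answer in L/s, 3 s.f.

1500 L/s

Mass balance at complete mixing: C_std·(Q_w + Q_r) = Q_w·C_e + Q_r·C_b.
Rearranging, Q_w = Q_r·(C_std − C_b)/(C_e − C_std) = 8.8·(31.4 − 9.1) / (162 − 31.4) = 1.503 m³/s.
= 1503 L/s.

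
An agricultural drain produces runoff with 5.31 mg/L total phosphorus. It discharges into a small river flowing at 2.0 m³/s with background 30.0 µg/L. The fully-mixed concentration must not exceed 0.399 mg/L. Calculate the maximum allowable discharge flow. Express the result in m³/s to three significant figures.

30.0 µg/L = 0.03 mg/L.
Mass balance at complete mixing: C_std·(Q_w + Q_r) = Q_w·C_e + Q_r·C_b.
Rearranging, Q_w = Q_r·(C_std − C_b)/(C_e − C_std) = 2.0·(0.399 − 0.03) / (5.31 − 0.399) = 0.1503 m³/s.

0.150 m³/s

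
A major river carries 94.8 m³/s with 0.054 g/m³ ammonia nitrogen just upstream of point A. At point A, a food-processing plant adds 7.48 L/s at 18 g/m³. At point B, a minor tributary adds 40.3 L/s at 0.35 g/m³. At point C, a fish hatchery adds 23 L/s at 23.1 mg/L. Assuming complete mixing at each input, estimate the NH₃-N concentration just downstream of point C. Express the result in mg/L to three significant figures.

7.48 L/s = 0.00748 m³/s.
After input A: C = (94.8·0.054 + 0.00748·18) / 94.81 = 0.05542 mg/L.
40.3 L/s = 0.0403 m³/s.
After input B: C = (94.81·0.05542 + 0.0403·0.35) / 94.85 = 0.05554 mg/L.
23 L/s = 0.023 m³/s.
After input C: C = (94.85·0.05554 + 0.023·23.1) / 94.87 = 0.06113 mg/L.

0.0611 mg/L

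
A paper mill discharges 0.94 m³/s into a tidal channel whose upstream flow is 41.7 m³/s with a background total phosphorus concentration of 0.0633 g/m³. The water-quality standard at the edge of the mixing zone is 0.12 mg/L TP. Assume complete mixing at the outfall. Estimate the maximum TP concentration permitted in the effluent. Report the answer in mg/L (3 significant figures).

2.64 mg/L

Mass balance: 0.12·42.64 = 0.94·Cₑ + 41.7·0.0633.
Cₑ = (5.117 − 2.64) / 0.94 = 2.635 mg/L.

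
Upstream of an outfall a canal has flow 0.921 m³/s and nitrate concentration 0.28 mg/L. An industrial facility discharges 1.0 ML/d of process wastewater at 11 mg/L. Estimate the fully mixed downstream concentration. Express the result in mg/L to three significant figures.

0.413 mg/L

1.0 ML/d = 0.01157 m³/s.
Flow-weighted mixing gives C = (0.01157·11 + 0.921·0.28) / (0.01157 + 0.921) = 0.3852/0.9326 = 0.413 mg/L.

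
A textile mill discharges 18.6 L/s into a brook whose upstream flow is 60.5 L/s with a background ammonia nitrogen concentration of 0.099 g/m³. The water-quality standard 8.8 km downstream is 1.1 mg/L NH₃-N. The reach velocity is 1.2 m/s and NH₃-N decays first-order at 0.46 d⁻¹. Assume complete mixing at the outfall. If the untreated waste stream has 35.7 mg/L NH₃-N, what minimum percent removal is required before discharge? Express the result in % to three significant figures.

87.3 %

18.6 L/s = 0.0186 m³/s.
60.5 L/s = 0.0605 m³/s.
Travel time to the compliance point: t = 8800/1.2 = 7333 s = 0.08488 d; decay factor exp(−0.46·0.08488) = 0.9617.
So the concentration just after mixing may be at most 1.1/0.9617 = 1.144 mg/L.
Mass balance: 1.144·0.0791 = 0.0186·Cₑ + 0.0605·0.099.
Cₑ = (0.09047 − 0.00599) / 0.0186 = 4.542 mg/L.
Required removal = 1 − 4.542/35.7 = 87.28 %.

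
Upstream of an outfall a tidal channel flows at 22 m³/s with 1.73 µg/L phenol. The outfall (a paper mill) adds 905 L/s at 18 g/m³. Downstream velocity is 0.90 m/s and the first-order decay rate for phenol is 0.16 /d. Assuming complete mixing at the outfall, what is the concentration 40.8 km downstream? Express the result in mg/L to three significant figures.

0.655 mg/L

905 L/s = 0.905 m³/s.
1.73 µg/L = 0.00173 mg/L.
After complete mixing, C₀ = (0.905·18 + 22·0.00173) / 22.91 = 0.7129 mg/L.
Travel time t = 4.08e+04 m / 0.90 m/s = 4.533e+04 s = 0.5247 d.
C = 0.7129·exp(−0.16·0.5247) = 0.7129·0.9195 = 0.6555 mg/L.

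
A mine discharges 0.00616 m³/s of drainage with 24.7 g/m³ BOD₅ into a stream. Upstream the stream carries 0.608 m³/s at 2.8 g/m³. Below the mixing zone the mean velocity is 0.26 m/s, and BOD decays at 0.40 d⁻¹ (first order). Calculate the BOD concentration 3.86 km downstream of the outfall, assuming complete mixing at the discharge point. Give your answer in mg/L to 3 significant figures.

After complete mixing, C₀ = (0.00616·24.7 + 0.608·2.8) / 0.6142 = 3.02 mg/L.
Travel time t = 3860 m / 0.26 m/s = 1.485e+04 s = 0.1718 d.
C = 3.02·exp(−0.40·0.1718) = 3.02·0.9336 = 2.819 mg/L.

2.82 mg/L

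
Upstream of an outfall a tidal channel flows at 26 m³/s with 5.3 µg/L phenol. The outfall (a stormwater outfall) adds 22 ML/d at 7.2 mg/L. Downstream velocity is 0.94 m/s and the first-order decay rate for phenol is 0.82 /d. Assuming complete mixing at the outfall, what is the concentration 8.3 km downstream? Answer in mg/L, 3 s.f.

22 ML/d = 0.2546 m³/s.
5.3 µg/L = 0.0053 mg/L.
After complete mixing, C₀ = (0.2546·7.2 + 26·0.0053) / 26.25 = 0.07508 mg/L.
Travel time t = 8300 m / 0.94 m/s = 8830 s = 0.1022 d.
C = 0.07508·exp(−0.82·0.1022) = 0.07508·0.9196 = 0.06904 mg/L.

0.0690 mg/L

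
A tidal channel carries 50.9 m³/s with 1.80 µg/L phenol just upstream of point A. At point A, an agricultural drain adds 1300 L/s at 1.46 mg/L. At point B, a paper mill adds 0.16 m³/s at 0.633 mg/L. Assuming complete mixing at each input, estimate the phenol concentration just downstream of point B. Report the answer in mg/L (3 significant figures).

1.80 µg/L = 0.0018 mg/L.
1300 L/s = 1.3 m³/s.
After input A: C = (50.9·0.0018 + 1.3·1.46) / 52.2 = 0.03812 mg/L.
After input B: C = (52.2·0.03812 + 0.16·0.633) / 52.36 = 0.03993 mg/L.

0.0399 mg/L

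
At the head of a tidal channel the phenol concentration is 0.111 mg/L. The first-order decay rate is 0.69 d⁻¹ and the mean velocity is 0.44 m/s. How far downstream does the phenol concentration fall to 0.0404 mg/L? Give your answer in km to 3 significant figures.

55.7 km

From C = C₀·e^(−kt), t = ln(C₀/C)/k = ln(0.111/0.0404)/0.69 = 1.011/0.69 = 1.465 d.
Distance = v·t = 0.44 m/s × 1.266e+05 s = 5.569e+04 m = 55.69 km.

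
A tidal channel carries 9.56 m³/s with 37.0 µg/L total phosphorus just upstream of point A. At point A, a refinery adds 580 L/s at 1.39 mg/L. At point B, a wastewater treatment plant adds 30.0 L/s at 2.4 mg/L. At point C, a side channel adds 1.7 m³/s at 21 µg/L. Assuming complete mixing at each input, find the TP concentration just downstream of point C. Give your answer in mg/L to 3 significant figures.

37.0 µg/L = 0.037 mg/L.
580 L/s = 0.58 m³/s.
After input A: C = (9.56·0.037 + 0.58·1.39) / 10.14 = 0.1144 mg/L.
30.0 L/s = 0.03 m³/s.
After input B: C = (10.14·0.1144 + 0.03·2.4) / 10.17 = 0.1211 mg/L.
21 µg/L = 0.021 mg/L.
After input C: C = (10.17·0.1211 + 1.7·0.021) / 11.87 = 0.1068 mg/L.

0.107 mg/L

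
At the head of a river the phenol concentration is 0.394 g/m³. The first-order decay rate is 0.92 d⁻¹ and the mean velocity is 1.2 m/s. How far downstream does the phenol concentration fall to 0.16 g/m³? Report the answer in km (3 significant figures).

From C = C₀·e^(−kt), t = ln(C₀/C)/k = ln(0.394/0.16)/0.92 = 0.9012/0.92 = 0.9795 d.
Distance = v·t = 1.2 m/s × 8.463e+04 s = 1.016e+05 m = 101.6 km.

102 km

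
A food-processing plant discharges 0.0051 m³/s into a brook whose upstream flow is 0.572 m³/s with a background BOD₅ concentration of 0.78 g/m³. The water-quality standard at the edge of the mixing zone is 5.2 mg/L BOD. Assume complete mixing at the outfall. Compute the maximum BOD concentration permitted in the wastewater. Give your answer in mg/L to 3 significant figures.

501 mg/L

Mass balance: 5.2·0.5771 = 0.0051·Cₑ + 0.572·0.78.
Cₑ = (3.001 − 0.4462) / 0.0051 = 500.9 mg/L.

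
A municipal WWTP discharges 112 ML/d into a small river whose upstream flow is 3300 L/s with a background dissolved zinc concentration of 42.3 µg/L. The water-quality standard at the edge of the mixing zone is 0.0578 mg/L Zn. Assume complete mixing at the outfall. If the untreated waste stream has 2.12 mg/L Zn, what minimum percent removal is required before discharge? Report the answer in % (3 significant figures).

95.4 %

112 ML/d = 1.296 m³/s.
3300 L/s = 3.3 m³/s.
42.3 µg/L = 0.0423 mg/L.
Mass balance: 0.0578·4.596 = 1.296·Cₑ + 3.3·0.0423.
Cₑ = (0.2657 − 0.1396) / 1.296 = 0.09726 mg/L.
Required removal = 1 − 0.09726/2.12 = 95.41 %.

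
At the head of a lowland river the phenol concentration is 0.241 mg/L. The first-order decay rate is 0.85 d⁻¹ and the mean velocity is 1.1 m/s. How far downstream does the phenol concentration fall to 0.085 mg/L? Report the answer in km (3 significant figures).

From C = C₀·e^(−kt), t = ln(C₀/C)/k = ln(0.241/0.085)/0.85 = 1.042/0.85 = 1.226 d.
Distance = v·t = 1.1 m/s × 1.059e+05 s = 1.165e+05 m = 116.5 km.

117 km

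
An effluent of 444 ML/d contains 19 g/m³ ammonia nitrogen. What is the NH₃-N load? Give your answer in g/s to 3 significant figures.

444 ML/d = 5.139 m³/s.
Mass flux = Q·C = 5.139 m³/s × 19 g/m³ = 97.64 g/s.

97.6 g/s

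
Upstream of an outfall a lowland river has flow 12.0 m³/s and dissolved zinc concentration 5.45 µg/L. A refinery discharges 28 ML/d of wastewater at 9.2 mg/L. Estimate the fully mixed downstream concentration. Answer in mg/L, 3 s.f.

0.247 mg/L

28 ML/d = 0.3241 m³/s.
5.45 µg/L = 0.00545 mg/L.
Flow-weighted mixing gives C = (0.3241·9.2 + 12·0.00545) / (0.3241 + 12) = 3.047/12.32 = 0.2472 mg/L.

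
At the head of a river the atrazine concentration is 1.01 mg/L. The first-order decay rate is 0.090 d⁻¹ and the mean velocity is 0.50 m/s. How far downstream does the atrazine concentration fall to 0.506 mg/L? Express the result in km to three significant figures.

332 km

From C = C₀·e^(−kt), t = ln(C₀/C)/k = ln(1.01/0.506)/0.090 = 0.6912/0.090 = 7.68 d.
Distance = v·t = 0.50 m/s × 6.635e+05 s = 3.318e+05 m = 331.8 km.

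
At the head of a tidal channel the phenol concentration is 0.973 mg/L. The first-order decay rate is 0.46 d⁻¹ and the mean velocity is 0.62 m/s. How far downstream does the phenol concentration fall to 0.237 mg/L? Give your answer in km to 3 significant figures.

164 km

From C = C₀·e^(−kt), t = ln(C₀/C)/k = ln(0.973/0.237)/0.46 = 1.412/0.46 = 3.07 d.
Distance = v·t = 0.62 m/s × 2.653e+05 s = 1.645e+05 m = 164.5 km.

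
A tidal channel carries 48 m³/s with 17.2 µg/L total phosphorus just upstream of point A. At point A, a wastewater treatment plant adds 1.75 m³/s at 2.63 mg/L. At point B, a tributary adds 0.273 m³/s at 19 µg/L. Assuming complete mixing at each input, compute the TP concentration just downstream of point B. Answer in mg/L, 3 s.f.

17.2 µg/L = 0.0172 mg/L.
After input A: C = (48·0.0172 + 1.75·2.63) / 49.75 = 0.1091 mg/L.
19 µg/L = 0.019 mg/L.
After input B: C = (49.75·0.1091 + 0.273·0.019) / 50.02 = 0.1086 mg/L.

0.109 mg/L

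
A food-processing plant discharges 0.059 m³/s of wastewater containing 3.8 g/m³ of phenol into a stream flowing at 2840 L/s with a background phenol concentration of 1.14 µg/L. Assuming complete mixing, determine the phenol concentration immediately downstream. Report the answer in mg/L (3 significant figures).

0.0785 mg/L

2840 L/s = 2.84 m³/s.
1.14 µg/L = 0.00114 mg/L.
Conservation of mass across the mixing zone: C = (0.059·3.8 + 2.84·0.00114) / (0.059 + 2.84) = 0.2274/2.899 = 0.07845 mg/L.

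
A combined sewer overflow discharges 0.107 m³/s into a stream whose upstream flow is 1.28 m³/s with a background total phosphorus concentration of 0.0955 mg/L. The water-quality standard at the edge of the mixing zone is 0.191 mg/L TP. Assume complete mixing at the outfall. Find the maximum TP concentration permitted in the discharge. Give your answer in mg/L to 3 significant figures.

1.33 mg/L

Mass balance: 0.191·1.387 = 0.107·Cₑ + 1.28·0.0955.
Cₑ = (0.2649 − 0.1222) / 0.107 = 1.333 mg/L.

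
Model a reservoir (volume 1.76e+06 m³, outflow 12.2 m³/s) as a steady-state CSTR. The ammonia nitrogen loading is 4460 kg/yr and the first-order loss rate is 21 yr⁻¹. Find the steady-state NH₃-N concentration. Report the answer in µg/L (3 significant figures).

10.6 µg/L

Outflow Q = 12.2 m³/s × 3.156e+07 s/yr = 3.85e+08 m³/yr.
Steady-state CSTR mass balance: W = Q·C + k·V·C, so C = W/(Q + kV).
Q + kV = 3.85e+08 + 21·1.76e+06 = 4.22e+08 m³/yr.
C = 4460/4.22e+08 = 1.057e-05 kg/m³ = 0.01057 mg/L = 10.57 µg/L.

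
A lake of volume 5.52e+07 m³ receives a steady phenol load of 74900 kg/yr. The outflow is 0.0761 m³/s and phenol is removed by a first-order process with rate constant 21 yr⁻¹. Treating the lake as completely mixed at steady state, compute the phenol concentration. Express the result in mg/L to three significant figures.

0.0645 mg/L

Outflow Q = 0.0761 m³/s × 3.156e+07 s/yr = 2.402e+06 m³/yr.
Steady-state CSTR mass balance: W = Q·C + k·V·C, so C = W/(Q + kV).
Q + kV = 2.402e+06 + 21·5.52e+07 = 1.162e+09 m³/yr.
C = 74900/1.162e+09 = 6.448e-05 kg/m³ = 0.06448 mg/L.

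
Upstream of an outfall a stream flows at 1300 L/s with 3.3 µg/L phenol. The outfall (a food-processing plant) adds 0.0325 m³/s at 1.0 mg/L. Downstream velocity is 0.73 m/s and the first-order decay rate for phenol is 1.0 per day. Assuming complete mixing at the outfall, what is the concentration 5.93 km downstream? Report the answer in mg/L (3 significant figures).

0.0251 mg/L

1300 L/s = 1.3 m³/s.
3.3 µg/L = 0.0033 mg/L.
After complete mixing, C₀ = (0.0325·1 + 1.3·0.0033) / 1.333 = 0.02761 mg/L.
Travel time t = 5930 m / 0.73 m/s = 8123 s = 0.09402 d.
C = 0.02761·exp(−1.0·0.09402) = 0.02761·0.9103 = 0.02513 mg/L.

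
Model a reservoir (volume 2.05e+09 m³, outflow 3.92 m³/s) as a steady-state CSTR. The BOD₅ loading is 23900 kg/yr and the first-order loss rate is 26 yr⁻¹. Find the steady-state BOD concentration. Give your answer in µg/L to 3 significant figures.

0.447 µg/L

Outflow Q = 3.92 m³/s × 3.156e+07 s/yr = 1.237e+08 m³/yr.
Steady-state CSTR mass balance: W = Q·C + k·V·C, so C = W/(Q + kV).
Q + kV = 1.237e+08 + 26·2.05e+09 = 5.342e+10 m³/yr.
C = 23900/5.342e+10 = 4.474e-07 kg/m³ = 0.0004474 mg/L = 0.4474 µg/L.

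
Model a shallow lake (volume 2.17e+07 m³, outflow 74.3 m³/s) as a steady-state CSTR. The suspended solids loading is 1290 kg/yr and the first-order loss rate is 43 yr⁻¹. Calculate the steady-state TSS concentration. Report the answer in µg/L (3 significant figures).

Outflow Q = 74.3 m³/s × 3.156e+07 s/yr = 2.345e+09 m³/yr.
Steady-state CSTR mass balance: W = Q·C + k·V·C, so C = W/(Q + kV).
Q + kV = 2.345e+09 + 43·2.17e+07 = 3.278e+09 m³/yr.
C = 1290/3.278e+09 = 3.936e-07 kg/m³ = 0.0003936 mg/L = 0.3936 µg/L.

0.394 µg/L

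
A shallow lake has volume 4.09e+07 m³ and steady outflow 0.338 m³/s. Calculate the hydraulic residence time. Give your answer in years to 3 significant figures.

3.83 yr

Q = 0.338 m³/s × 3.156e+07 s/yr = 1.067e+07 m³/yr.
Hydraulic residence time τ = V/Q = 4.09e+07/1.067e+07 = 3.834 yr.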